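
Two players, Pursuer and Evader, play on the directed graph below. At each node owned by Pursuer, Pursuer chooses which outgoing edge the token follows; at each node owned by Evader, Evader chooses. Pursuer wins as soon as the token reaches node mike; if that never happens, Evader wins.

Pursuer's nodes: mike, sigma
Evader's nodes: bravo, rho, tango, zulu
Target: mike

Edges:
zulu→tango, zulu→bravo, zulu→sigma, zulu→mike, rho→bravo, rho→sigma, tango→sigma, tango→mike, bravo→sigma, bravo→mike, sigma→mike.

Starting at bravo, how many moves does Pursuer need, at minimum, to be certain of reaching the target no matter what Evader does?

A0 = {mike}
A1: add {sigma} — sigma (Pursuer) has sigma→mike.
A2: add {bravo, tango} — tango (Evader): all of {sigma, mike} already in; bravo (Evader): all of {sigma, mike} already in.
bravo enters the attractor at level 2, so Pursuer can force the target in 2 moves from there.

2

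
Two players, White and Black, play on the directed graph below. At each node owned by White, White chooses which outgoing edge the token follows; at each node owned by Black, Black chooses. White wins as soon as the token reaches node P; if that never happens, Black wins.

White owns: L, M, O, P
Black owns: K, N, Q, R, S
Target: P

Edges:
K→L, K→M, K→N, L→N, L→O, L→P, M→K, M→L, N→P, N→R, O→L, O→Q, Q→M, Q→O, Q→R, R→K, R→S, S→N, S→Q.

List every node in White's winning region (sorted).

A0 = {P}
A1: add {L} — L (White) has L→P.
A2: add {M, O} — M (White) has M→L; O (White) has O→L.
A3 = A2; e.g. K (Black) can still go to N. Fixed point.
White's winning region = {L, M, O, P}.

L, M, O, P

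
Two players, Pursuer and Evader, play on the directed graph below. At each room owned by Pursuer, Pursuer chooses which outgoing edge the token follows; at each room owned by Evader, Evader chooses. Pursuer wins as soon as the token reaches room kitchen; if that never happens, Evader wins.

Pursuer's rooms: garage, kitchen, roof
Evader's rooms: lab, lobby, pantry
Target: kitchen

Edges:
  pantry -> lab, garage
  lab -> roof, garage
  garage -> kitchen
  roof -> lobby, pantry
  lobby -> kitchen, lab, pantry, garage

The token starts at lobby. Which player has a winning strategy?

A0 = {kitchen}
A1: add {garage} — garage (Pursuer) has garage→kitchen.
A2 = A1; e.g. lobby (Evader) can still go to lab. Fixed point.
lobby never enters the attractor, so Evader can avoid the target forever.

Evader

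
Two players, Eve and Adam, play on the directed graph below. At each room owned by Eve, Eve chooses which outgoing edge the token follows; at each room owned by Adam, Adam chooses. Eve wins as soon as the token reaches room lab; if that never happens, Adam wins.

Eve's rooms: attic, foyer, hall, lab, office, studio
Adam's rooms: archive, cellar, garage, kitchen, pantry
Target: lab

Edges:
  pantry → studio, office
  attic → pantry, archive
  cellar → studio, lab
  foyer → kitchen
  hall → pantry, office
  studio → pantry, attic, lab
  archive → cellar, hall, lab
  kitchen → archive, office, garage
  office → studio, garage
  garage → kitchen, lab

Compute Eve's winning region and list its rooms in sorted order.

archive, attic, cellar, hall, lab, office, pantry, studio

A0 = {lab}
A1: add {studio} — studio (Eve) has studio→lab.
A2: add {cellar, office} — cellar (Adam): all of {studio, lab} already in; office (Eve) has office→studio.
A3: add {hall, pantry} — pantry (Adam): all of {studio, office} already in; hall (Eve) has hall→office.
A4: add {archive, attic} — attic (Eve) has attic→pantry; archive (Adam): all of {cellar, hall, lab} already in.
A5 = A4; e.g. foyer (Eve) has no edge into A4. Fixed point.
Eve's winning region = {archive, attic, cellar, hall, lab, office, pantry, studio}.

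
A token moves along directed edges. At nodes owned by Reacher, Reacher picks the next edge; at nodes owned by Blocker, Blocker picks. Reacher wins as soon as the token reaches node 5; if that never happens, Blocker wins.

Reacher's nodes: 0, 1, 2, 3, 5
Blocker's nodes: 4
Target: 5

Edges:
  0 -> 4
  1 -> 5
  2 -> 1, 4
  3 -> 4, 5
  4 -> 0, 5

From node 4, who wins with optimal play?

A0 = {5}
A1: add {1, 3} — 1 (Reacher) has 1→5; 3 (Reacher) has 3→5.
A2: add {2} — 2 (Reacher) has 2→1.
A3 = A2; e.g. 0 (Reacher) has no edge into A2. Fixed point.
4 never enters the attractor, so Blocker can avoid the target forever.

Blocker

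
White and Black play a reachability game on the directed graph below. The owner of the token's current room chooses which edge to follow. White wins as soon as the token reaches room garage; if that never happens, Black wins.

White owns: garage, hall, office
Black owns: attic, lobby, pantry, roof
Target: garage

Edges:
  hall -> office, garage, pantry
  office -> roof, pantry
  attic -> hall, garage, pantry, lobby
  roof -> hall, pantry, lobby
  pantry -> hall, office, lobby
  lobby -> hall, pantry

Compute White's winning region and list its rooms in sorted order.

garage, hall

A0 = {garage}
A1: add {hall} — hall (White) has hall→garage.
A2 = A1; e.g. office (White) has no edge into A1. Fixed point.
White's winning region = {garage, hall}.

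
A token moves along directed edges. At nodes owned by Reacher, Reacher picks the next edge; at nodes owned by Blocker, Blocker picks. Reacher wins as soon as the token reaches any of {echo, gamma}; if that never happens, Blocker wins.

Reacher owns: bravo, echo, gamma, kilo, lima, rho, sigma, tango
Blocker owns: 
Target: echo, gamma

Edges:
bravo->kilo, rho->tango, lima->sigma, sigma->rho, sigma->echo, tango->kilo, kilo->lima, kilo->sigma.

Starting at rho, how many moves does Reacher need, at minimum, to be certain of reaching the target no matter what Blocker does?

A0 = {echo, gamma}
A1: add {sigma} — sigma (Reacher) has sigma→echo.
A2: add {kilo, lima} — lima (Reacher) has lima→sigma; kilo (Reacher) has kilo→sigma.
A3: add {bravo, tango} — bravo (Reacher) has bravo→kilo; tango (Reacher) has tango→kilo.
A4: add {rho} — rho (Reacher) has rho→tango.
A4 = all vertices. Fixed point.
rho enters the attractor at level 4, so Reacher can force the target in 4 moves from there.

4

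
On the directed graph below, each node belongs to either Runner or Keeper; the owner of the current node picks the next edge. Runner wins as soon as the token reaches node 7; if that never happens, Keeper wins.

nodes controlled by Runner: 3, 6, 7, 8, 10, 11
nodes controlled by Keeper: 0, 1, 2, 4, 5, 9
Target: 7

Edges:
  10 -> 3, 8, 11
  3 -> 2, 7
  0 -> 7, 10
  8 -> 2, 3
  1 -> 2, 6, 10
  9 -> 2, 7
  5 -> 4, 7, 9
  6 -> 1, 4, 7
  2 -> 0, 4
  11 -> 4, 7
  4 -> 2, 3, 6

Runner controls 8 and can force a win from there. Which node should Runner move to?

A0 = {7}
A1: add {3, 6, 11} — 3 (Runner) has 3→7; 6 (Runner) has 6→7; 11 (Runner) has 11→7.
A2: add {8, 10} — 8 (Runner) has 8→3; 10 (Runner) has 10→3.
A3: add {0} — 0 (Keeper): all of {7, 10} already in.
A4 = A3; e.g. 1 (Keeper) can still go to 2. Fixed point.
From 8, successor 3 is in the attractor (rank 1); the other successor 2 is not.

3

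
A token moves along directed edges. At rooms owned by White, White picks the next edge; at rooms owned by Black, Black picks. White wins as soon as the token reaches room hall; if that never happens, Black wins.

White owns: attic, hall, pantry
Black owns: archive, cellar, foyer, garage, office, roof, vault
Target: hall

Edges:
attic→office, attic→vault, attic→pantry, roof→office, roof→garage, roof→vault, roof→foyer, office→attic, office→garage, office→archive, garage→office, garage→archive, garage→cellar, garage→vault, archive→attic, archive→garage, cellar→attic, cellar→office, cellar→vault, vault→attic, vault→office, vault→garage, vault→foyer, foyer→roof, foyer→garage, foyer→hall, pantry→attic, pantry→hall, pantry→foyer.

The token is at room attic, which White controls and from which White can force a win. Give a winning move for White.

A0 = {hall}
A1: add {pantry} — pantry (White) has pantry→hall.
A2: add {attic} — attic (White) has attic→pantry.
A3 = A2; e.g. roof (Black) can still go to office. Fixed point.
From attic, successor pantry is in the attractor (rank 1); the other successors office, vault are not.

pantry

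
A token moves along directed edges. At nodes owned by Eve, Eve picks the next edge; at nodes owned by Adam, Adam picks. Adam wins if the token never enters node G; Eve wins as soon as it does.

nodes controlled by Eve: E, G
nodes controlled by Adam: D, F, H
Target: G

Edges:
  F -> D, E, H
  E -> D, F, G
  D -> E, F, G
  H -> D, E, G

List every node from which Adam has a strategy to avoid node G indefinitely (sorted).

D, F, H

A0 = {G}
A1: add {E} — E (Eve) has E→G.
A2 = A1; e.g. D (Adam) can still go to F. Fixed point.
Eve's attractor = {E, G}; Adam avoids the target exactly from the complement.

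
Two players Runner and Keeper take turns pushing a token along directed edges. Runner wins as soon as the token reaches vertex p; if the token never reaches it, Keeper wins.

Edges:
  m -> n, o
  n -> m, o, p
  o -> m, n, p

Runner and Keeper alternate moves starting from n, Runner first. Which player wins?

Runner

Track states (vertex, player-to-move).
A0 = {(p,Runner), (p,Keeper)}
A1: add {(n,Runner), (o,Runner)}.
(n,Runner) ∈ A1 ⇒ Runner forces the target.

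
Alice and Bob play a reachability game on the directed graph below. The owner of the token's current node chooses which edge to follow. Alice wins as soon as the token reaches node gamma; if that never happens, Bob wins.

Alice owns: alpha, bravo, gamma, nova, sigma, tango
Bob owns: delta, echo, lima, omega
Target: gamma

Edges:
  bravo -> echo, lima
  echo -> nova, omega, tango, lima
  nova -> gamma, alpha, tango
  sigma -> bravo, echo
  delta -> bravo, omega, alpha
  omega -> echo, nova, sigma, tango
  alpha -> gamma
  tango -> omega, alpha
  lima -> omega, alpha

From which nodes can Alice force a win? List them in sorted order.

alpha, gamma, nova, tango

A0 = {gamma}
A1: add {alpha, nova} — nova (Alice) has nova→gamma; alpha (Alice) has alpha→gamma.
A2: add {tango} — tango (Alice) has tango→alpha.
A3 = A2; e.g. bravo (Alice) has no edge into A2. Fixed point.
Alice's winning region = {alpha, gamma, nova, tango}.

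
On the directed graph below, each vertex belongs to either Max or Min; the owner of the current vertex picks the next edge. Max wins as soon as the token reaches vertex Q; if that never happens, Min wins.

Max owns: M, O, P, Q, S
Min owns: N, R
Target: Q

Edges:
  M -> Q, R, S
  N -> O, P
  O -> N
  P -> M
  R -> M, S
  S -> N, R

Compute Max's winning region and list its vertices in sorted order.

A0 = {Q}
A1: add {M} — M (Max) has M→Q.
A2: add {P} — P (Max) has P→M.
A3 = A2; e.g. N (Min) can still go to O. Fixed point.
Max's winning region = {M, P, Q}.

M, P, Q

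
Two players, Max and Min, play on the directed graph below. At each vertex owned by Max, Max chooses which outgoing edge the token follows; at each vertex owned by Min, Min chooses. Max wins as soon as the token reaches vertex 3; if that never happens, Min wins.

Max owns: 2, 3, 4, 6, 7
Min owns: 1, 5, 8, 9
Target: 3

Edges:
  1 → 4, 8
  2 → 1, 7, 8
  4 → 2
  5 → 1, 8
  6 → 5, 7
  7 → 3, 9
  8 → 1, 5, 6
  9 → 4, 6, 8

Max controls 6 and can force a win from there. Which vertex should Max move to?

7

A0 = {3}
A1: add {7} — 7 (Max) has 7→3.
A2: add {2, 6} — 2 (Max) has 2→7; 6 (Max) has 6→7.
A3: add {4} — 4 (Max) has 4→2.
A4 = A3; e.g. 1 (Min) can still go to 8. Fixed point.
From 6, successor 7 is in the attractor (rank 1); the other successor 5 is not.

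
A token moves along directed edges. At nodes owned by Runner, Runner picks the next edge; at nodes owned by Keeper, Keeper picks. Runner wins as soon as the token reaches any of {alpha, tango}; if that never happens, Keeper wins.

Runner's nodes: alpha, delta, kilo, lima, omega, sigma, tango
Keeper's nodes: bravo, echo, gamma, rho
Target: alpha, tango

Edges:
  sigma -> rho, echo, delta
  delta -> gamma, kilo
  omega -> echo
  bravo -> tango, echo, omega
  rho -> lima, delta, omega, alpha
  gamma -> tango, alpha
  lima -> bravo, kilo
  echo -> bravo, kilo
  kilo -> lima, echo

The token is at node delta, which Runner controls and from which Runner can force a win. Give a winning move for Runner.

gamma

A0 = {alpha, tango}
A1: add {gamma} — gamma (Keeper): all of {tango, alpha} already in.
A2: add {delta} — delta (Runner) has delta→gamma.
A3: add {sigma} — sigma (Runner) has sigma→delta.
A4 = A3; e.g. rho (Keeper) can still go to lima. Fixed point.
From delta, successor gamma is in the attractor (rank 1); the other successor kilo is not.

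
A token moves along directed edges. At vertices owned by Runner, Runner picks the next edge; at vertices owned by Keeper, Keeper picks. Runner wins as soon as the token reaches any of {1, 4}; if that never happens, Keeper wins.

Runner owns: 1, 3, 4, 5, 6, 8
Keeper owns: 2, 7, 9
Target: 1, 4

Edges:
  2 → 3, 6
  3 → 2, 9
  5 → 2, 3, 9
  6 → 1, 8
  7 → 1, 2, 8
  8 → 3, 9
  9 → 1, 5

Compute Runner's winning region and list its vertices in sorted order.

1, 4, 6

A0 = {1, 4}
A1: add {6} — 6 (Runner) has 6→1.
A2 = A1; e.g. 2 (Keeper) can still go to 3. Fixed point.
Runner's winning region = {1, 4, 6}.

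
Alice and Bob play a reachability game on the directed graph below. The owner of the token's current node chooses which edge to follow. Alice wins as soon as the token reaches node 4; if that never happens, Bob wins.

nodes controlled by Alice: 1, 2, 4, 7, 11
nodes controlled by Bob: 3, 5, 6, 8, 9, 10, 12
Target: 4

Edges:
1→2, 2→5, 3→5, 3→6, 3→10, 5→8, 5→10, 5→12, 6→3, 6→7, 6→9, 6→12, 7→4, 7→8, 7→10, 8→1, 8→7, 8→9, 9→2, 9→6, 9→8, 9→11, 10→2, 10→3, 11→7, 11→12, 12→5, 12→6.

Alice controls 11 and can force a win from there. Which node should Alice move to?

7

A0 = {4}
A1: add {7} — 7 (Alice) has 7→4.
A2: add {11} — 11 (Alice) has 11→7.
A3 = A2; e.g. 1 (Alice) has no edge into A2. Fixed point.
From 11, successor 7 is in the attractor (rank 1); the other successor 12 is not.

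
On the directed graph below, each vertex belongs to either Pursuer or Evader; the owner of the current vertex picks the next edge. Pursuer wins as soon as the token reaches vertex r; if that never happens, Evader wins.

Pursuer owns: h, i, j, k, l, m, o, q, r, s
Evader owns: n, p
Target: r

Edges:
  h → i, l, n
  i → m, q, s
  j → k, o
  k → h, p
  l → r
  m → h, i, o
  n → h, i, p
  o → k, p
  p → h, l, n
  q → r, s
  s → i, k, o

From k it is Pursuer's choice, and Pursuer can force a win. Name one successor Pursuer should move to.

h

A0 = {r}
A1: add {l, q} — l (Pursuer) has l→r; q (Pursuer) has q→r.
A2: add {h, i} — h (Pursuer) has h→l; i (Pursuer) has i→q.
A3: add {k, m, s} — k (Pursuer) has k→h; m (Pursuer) has m→h; s (Pursuer) has s→i.
A4: add {j, o} — j (Pursuer) has j→k; o (Pursuer) has o→k.
A5 = A4; e.g. n (Evader) can still go to p. Fixed point.
From k, successor h is in the attractor (rank 2); the other successor p is not.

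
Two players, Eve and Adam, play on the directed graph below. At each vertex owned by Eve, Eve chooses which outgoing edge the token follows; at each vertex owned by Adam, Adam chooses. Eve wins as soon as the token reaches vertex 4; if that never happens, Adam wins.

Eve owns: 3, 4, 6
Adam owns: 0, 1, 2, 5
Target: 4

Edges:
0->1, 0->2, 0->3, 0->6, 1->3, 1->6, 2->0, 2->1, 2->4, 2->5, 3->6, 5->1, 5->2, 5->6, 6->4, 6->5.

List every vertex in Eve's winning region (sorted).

A0 = {4}
A1: add {6} — 6 (Eve) has 6→4.
A2: add {3} — 3 (Eve) has 3→6.
A3: add {1} — 1 (Adam): all of {3, 6} already in.
A4 = A3; e.g. 0 (Adam) can still go to 2. Fixed point.
Eve's winning region = {1, 3, 4, 6}.

1, 3, 4, 6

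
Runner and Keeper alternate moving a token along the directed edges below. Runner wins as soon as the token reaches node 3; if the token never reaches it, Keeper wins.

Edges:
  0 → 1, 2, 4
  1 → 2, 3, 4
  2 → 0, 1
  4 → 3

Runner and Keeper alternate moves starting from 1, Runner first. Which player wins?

Track states (vertex, player-to-move).
A0 = {(3,Runner), (3,Keeper)}
A1: add {(1,Runner), (4,Runner), (4,Keeper)}.
(1,Runner) ∈ A1 ⇒ Runner forces the target.

Runner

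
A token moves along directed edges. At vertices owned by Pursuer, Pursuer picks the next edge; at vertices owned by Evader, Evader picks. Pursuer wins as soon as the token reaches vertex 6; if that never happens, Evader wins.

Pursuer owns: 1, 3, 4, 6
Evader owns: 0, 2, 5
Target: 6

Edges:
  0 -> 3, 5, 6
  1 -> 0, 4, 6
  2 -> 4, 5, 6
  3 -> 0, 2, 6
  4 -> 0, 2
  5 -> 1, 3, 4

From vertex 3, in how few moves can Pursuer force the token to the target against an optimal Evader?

1

A0 = {6}
A1: add {1, 3} — 1 (Pursuer) has 1→6; 3 (Pursuer) has 3→6.
A2 = A1; e.g. 0 (Evader) can still go to 5. Fixed point.
3 enters the attractor at level 1, so Pursuer can force the target in 1 move from there.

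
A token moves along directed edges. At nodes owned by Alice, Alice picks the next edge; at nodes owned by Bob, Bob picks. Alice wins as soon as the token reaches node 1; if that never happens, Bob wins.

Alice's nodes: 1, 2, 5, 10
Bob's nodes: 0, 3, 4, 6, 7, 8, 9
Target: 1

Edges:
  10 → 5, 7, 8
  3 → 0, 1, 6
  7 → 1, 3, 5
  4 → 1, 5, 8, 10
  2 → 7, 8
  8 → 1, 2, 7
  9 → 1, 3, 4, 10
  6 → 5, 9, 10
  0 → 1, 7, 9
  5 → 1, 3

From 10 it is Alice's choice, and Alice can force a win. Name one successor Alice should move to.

5

A0 = {1}
A1: add {5} — 5 (Alice) has 5→1.
A2: add {10} — 10 (Alice) has 10→5.
A3 = A2; e.g. 0 (Bob) can still go to 7. Fixed point.
From 10, successor 5 is in the attractor (rank 1); the other successors 7, 8 are not.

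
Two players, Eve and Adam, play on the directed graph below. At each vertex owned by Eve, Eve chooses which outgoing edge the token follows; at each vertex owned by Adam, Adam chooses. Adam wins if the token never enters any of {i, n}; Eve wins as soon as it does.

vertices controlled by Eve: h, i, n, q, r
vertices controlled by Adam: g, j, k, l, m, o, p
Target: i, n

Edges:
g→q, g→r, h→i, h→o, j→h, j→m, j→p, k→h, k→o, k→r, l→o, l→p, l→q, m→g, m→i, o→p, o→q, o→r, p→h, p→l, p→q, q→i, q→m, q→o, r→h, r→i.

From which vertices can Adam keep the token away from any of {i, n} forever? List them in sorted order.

A0 = {i, n}
A1: add {h, q, r} — h (Eve) has h→i; q (Eve) has q→i; r (Eve) has r→i.
A2: add {g} — g (Adam): all of {q, r} already in.
A3: add {m} — m (Adam): all of {g, i} already in.
A4 = A3; e.g. j (Adam) can still go to p. Fixed point.
Eve's attractor = {g, h, i, m, n, q, r}; Adam avoids the target exactly from the complement.

j, k, l, o, p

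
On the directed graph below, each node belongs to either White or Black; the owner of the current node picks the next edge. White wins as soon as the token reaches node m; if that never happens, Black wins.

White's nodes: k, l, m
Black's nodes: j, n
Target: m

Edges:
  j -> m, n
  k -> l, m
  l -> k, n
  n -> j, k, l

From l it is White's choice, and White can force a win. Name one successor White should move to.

k

A0 = {m}
A1: add {k} — k (White) has k→m.
A2: add {l} — l (White) has l→k.
A3 = A2; e.g. j (Black) can still go to n. Fixed point.
From l, successor k is in the attractor (rank 1); the other successor n is not.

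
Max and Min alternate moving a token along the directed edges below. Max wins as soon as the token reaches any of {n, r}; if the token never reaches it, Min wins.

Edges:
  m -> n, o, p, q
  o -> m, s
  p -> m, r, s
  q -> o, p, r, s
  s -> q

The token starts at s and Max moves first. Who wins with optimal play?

Track states (vertex, player-to-move).
A0 = {(n,Max), (n,Min), (r,Max), (r,Min)}
A1: add {(m,Max), (p,Max), (q,Max)}.
A2: add {(s,Min)}.
A3: add {(o,Max)}.
A4: add {(m,Min)}.
A5 = A4; e.g. (o,Min) stays out. (s,Max) never enters ⇒ Min avoids the target.

Min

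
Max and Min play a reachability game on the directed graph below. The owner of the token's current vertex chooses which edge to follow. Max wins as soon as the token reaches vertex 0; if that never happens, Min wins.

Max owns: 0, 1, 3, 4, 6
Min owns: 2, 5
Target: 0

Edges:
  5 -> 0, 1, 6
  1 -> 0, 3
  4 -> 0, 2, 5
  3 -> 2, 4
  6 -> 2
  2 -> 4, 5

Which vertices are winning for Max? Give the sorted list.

0, 1, 3, 4

A0 = {0}
A1: add {1, 4} — 1 (Max) has 1→0; 4 (Max) has 4→0.
A2: add {3} — 3 (Max) has 3→4.
A3 = A2; e.g. 2 (Min) can still go to 5. Fixed point.
Max's winning region = {0, 1, 3, 4}.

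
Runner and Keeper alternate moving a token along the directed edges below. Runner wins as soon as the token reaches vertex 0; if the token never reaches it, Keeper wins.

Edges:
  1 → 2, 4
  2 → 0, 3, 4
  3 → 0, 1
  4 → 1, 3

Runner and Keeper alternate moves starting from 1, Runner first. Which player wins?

Track states (vertex, player-to-move).
A0 = {(0,Runner), (0,Keeper)}
A1: add {(2,Runner), (3,Runner)}.
A2 = A1; e.g. (1,Runner) stays out. (1,Runner) never enters ⇒ Keeper avoids the target.

Keeper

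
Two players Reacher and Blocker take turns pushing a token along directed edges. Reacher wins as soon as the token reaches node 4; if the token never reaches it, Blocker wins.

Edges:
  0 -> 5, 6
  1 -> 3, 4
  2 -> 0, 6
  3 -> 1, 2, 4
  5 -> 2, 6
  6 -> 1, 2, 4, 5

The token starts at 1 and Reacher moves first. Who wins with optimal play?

Track states (vertex, player-to-move).
A0 = {(4,Reacher), (4,Blocker)}
A1: add {(1,Reacher), (3,Reacher), (6,Reacher)}.
(1,Reacher) ∈ A1 ⇒ Reacher forces the target.

Reacher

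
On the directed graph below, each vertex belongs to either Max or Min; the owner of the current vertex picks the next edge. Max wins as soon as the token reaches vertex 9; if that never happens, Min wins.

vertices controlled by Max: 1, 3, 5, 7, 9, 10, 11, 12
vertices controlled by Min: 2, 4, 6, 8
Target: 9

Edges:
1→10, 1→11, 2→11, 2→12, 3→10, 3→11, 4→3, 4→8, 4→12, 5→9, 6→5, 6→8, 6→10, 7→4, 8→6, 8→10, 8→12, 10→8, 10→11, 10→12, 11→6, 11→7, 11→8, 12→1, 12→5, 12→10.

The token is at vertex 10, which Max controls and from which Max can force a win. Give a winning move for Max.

A0 = {9}
A1: add {5} — 5 (Max) has 5→9.
A2: add {12} — 12 (Max) has 12→5.
A3: add {10} — 10 (Max) has 10→12.
A4: add {1, 3} — 1 (Max) has 1→10; 3 (Max) has 3→10.
A5 = A4; e.g. 2 (Min) can still go to 11. Fixed point.
From 10, successor 12 is in the attractor (rank 2); the other successors 8, 11 are not.

12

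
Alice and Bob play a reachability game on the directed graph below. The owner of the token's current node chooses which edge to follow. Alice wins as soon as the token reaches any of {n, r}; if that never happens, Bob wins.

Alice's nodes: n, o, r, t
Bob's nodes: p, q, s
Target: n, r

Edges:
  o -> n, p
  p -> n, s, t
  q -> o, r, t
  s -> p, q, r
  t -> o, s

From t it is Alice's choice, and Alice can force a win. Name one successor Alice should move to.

A0 = {n, r}
A1: add {o} — o (Alice) has o→n.
A2: add {t} — t (Alice) has t→o.
A3: add {q} — q (Bob): all of {o, r, t} already in.
A4 = A3; e.g. p (Bob) can still go to s. Fixed point.
From t, successor o is in the attractor (rank 1); the other successor s is not.

o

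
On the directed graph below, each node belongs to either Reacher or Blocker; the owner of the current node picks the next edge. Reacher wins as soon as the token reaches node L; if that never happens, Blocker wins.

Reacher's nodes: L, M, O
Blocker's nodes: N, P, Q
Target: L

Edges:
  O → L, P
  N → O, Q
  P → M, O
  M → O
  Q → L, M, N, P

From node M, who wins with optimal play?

Reacher

A0 = {L}
A1: add {O} — O (Reacher) has O→L.
A2: add {M} — M (Reacher) has M→O.
M ∈ A2, so Reacher can force the target.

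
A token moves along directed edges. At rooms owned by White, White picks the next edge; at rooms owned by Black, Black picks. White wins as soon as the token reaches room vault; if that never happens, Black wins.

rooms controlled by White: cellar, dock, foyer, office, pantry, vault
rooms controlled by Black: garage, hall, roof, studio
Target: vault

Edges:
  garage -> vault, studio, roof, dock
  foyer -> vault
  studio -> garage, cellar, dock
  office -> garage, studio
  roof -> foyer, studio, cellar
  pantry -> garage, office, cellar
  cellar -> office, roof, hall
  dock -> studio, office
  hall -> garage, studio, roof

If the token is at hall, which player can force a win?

A0 = {vault}
A1: add {foyer} — foyer (White) has foyer→vault.
A2 = A1; e.g. garage (Black) can still go to studio. Fixed point.
hall never enters the attractor, so Black can avoid the target forever.

Black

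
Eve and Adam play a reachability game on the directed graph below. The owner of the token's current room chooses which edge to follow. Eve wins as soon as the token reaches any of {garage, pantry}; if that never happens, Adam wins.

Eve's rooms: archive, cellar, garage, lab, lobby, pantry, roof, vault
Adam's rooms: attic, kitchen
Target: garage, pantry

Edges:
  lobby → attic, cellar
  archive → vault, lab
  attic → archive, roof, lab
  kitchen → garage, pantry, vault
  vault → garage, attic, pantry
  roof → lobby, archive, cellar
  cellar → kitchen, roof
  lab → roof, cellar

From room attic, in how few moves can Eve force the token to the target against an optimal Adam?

5

A0 = {garage, pantry}
A1: add {vault} — vault (Eve) has vault→garage.
A2: add {archive, kitchen} — archive (Eve) has archive→vault; kitchen (Adam): all of {garage, pantry, vault} already in.
A3: add {cellar, roof} — roof (Eve) has roof→archive; cellar (Eve) has cellar→kitchen.
A4: add {lab, lobby} — lobby (Eve) has lobby→cellar; lab (Eve) has lab→roof.
A5: add {attic} — attic (Adam): all of {archive, roof, lab} already in.
A5 = all vertices. Fixed point.
attic enters the attractor at level 5, so Eve can force the target in 5 moves from there.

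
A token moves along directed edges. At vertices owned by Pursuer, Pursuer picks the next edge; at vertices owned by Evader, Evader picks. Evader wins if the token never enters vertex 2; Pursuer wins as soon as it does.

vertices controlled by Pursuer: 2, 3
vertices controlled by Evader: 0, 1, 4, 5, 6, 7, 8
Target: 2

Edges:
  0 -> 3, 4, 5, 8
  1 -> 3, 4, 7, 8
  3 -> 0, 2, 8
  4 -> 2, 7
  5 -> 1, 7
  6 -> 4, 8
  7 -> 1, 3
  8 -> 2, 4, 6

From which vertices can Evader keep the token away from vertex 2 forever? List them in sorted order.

A0 = {2}
A1: add {3} — 3 (Pursuer) has 3→2.
A2 = A1; e.g. 0 (Evader) can still go to 4. Fixed point.
Pursuer's attractor = {2, 3}; Evader avoids the target exactly from the complement.

0, 1, 4, 5, 6, 7, 8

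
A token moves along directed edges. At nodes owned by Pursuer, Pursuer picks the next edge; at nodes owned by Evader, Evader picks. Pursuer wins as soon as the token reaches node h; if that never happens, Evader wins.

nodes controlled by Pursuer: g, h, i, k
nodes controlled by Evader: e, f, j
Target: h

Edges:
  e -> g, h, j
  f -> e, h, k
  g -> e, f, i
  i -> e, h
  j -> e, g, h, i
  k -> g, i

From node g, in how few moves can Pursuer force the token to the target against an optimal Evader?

2

A0 = {h}
A1: add {i} — i (Pursuer) has i→h.
A2: add {g, k} — g (Pursuer) has g→i; k (Pursuer) has k→i.
A3 = A2; e.g. e (Evader) can still go to j. Fixed point.
g enters the attractor at level 2, so Pursuer can force the target in 2 moves from there.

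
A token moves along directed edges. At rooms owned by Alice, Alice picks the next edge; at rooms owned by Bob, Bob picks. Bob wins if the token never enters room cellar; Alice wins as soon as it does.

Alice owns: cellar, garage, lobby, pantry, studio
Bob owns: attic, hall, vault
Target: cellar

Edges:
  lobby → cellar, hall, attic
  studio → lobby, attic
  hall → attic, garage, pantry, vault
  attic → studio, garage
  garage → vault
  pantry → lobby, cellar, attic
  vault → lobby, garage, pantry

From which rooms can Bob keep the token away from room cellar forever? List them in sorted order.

A0 = {cellar}
A1: add {lobby, pantry} — lobby (Alice) has lobby→cellar; pantry (Alice) has pantry→cellar.
A2: add {studio} — studio (Alice) has studio→lobby.
A3 = A2; e.g. hall (Bob) can still go to attic. Fixed point.
Alice's attractor = {cellar, lobby, pantry, studio}; Bob avoids the target exactly from the complement.

attic, garage, hall, vault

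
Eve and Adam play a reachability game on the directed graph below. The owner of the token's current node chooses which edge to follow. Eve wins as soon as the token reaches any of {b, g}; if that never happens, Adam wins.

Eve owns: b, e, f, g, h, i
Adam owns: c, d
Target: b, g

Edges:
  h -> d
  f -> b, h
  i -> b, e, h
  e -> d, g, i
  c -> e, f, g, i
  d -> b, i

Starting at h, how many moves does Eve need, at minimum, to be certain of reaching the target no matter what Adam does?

3

A0 = {b, g}
A1: add {e, f, i} — e (Eve) has e→g; f (Eve) has f→b; i (Eve) has i→b.
A2: add {c, d} — c (Adam): all of {e, f, g, i} already in; d (Adam): all of {b, i} already in.
A3: add {h} — h (Eve) has h→d.
A3 = all vertices. Fixed point.
h enters the attractor at level 3, so Eve can force the target in 3 moves from there.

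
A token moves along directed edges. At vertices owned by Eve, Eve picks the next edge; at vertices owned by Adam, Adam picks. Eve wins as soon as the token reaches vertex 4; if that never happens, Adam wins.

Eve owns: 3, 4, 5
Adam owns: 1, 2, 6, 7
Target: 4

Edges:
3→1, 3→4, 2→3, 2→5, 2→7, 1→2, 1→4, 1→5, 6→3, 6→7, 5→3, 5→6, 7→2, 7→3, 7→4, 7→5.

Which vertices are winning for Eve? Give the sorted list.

A0 = {4}
A1: add {3} — 3 (Eve) has 3→4.
A2: add {5} — 5 (Eve) has 5→3.
A3 = A2; e.g. 1 (Adam) can still go to 2. Fixed point.
Eve's winning region = {3, 4, 5}.

3, 4, 5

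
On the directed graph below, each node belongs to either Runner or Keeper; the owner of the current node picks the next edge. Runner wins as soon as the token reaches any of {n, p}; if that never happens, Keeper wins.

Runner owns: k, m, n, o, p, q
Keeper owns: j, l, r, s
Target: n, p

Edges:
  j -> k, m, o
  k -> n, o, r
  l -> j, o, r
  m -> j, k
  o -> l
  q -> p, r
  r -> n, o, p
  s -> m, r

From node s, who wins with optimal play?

A0 = {n, p}
A1: add {k, q} — k (Runner) has k→n; q (Runner) has q→p.
A2: add {m} — m (Runner) has m→k.
A3 = A2; e.g. j (Keeper) can still go to o. Fixed point.
s never enters the attractor, so Keeper can avoid the target forever.

Keeper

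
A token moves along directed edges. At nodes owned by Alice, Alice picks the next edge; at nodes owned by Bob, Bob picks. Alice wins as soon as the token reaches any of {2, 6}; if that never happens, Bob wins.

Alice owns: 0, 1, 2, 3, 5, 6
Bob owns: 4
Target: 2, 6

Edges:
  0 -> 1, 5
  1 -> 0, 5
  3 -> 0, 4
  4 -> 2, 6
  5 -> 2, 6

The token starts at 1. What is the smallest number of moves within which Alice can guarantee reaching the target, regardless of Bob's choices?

A0 = {2, 6}
A1: add {4, 5} — 4 (Bob): all of {2, 6} already in; 5 (Alice) has 5→2.
A2: add {0, 1, 3} — 0 (Alice) has 0→5; 1 (Alice) has 1→5; 3 (Alice) has 3→4.
A2 = all vertices. Fixed point.
1 enters the attractor at level 2, so Alice can force the target in 2 moves from there.

2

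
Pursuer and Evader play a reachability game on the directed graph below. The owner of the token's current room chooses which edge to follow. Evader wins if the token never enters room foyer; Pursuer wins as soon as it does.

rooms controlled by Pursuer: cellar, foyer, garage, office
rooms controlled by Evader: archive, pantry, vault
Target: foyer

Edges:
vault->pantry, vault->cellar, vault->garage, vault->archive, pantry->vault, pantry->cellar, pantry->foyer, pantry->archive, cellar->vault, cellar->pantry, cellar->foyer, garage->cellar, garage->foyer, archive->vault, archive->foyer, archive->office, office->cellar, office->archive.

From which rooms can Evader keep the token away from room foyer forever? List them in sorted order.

A0 = {foyer}
A1: add {cellar, garage} — cellar (Pursuer) has cellar→foyer; garage (Pursuer) has garage→foyer.
A2: add {office} — office (Pursuer) has office→cellar.
A3 = A2; e.g. vault (Evader) can still go to pantry. Fixed point.
Pursuer's attractor = {cellar, foyer, garage, office}; Evader avoids the target exactly from the complement.

archive, pantry, vault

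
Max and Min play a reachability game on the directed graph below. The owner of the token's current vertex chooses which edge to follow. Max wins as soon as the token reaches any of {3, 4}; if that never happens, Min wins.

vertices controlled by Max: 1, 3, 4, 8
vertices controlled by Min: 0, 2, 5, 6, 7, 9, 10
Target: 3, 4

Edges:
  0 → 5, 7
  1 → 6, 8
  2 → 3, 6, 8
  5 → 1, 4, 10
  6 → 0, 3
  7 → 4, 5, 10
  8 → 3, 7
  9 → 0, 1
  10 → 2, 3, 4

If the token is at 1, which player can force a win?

Max

A0 = {3, 4}
A1: add {8} — 8 (Max) has 8→3.
A2: add {1} — 1 (Max) has 1→8.
A3 = A2; e.g. 0 (Min) can still go to 5. Fixed point.
1 ∈ A2, so Max can force the target.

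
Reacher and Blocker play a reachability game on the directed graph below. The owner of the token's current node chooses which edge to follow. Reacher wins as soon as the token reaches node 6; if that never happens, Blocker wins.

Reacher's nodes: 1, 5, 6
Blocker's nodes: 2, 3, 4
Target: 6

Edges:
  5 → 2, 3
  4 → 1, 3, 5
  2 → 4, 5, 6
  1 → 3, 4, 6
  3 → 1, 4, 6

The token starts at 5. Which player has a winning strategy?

A0 = {6}
A1: add {1} — 1 (Reacher) has 1→6.
A2 = A1; e.g. 2 (Blocker) can still go to 4. Fixed point.
5 never enters the attractor, so Blocker can avoid the target forever.

Blocker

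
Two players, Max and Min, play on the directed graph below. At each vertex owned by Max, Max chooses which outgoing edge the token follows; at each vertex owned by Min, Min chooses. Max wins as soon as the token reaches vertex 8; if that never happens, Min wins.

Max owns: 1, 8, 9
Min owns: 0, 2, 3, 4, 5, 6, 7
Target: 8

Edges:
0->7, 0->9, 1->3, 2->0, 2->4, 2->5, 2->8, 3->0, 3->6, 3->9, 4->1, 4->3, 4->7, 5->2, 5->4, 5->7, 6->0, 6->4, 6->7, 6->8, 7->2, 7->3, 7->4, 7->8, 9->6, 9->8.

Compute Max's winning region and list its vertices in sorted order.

8, 9

A0 = {8}
A1: add {9} — 9 (Max) has 9→8.
A2 = A1; e.g. 0 (Min) can still go to 7. Fixed point.
Max's winning region = {8, 9}.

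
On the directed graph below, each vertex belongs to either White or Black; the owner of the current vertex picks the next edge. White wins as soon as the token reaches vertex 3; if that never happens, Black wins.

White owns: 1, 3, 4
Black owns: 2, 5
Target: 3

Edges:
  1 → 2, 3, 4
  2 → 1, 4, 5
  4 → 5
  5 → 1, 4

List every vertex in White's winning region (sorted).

A0 = {3}
A1: add {1} — 1 (White) has 1→3.
A2 = A1; e.g. 2 (Black) can still go to 4. Fixed point.
White's winning region = {1, 3}.

1, 3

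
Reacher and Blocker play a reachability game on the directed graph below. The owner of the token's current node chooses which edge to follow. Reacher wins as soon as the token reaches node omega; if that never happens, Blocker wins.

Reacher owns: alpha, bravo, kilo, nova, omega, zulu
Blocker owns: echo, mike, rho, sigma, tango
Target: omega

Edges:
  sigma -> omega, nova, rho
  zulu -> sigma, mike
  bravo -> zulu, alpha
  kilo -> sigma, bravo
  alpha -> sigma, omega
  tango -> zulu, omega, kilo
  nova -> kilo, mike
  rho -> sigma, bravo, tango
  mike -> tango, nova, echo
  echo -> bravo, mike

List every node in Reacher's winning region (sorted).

alpha, bravo, kilo, nova, omega

A0 = {omega}
A1: add {alpha} — alpha (Reacher) has alpha→omega.
A2: add {bravo} — bravo (Reacher) has bravo→alpha.
A3: add {kilo} — kilo (Reacher) has kilo→bravo.
A4: add {nova} — nova (Reacher) has nova→kilo.
A5 = A4; e.g. sigma (Blocker) can still go to rho. Fixed point.
Reacher's winning region = {alpha, bravo, kilo, nova, omega}.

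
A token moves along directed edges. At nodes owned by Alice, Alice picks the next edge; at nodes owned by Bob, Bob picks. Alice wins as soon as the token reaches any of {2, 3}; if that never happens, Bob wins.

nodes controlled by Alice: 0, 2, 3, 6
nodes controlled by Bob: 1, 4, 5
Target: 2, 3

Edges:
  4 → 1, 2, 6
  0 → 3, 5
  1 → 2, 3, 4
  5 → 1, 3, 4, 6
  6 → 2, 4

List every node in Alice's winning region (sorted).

0, 2, 3, 6

A0 = {2, 3}
A1: add {0, 6} — 0 (Alice) has 0→3; 6 (Alice) has 6→2.
A2 = A1; e.g. 1 (Bob) can still go to 4. Fixed point.
Alice's winning region = {0, 2, 3, 6}.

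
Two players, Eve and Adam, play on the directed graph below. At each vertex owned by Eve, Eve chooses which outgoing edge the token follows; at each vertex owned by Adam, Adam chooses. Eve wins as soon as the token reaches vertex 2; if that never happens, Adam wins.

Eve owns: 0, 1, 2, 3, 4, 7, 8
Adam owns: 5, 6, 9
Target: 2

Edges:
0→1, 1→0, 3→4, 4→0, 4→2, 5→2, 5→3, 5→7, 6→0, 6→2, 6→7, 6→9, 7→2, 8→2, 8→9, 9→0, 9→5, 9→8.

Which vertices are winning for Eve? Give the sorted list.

2, 3, 4, 5, 7, 8

A0 = {2}
A1: add {4, 7, 8} — 4 (Eve) has 4→2; 7 (Eve) has 7→2; 8 (Eve) has 8→2.
A2: add {3} — 3 (Eve) has 3→4.
A3: add {5} — 5 (Adam): all of {2, 3, 7} already in.
A4 = A3; e.g. 0 (Eve) has no edge into A3. Fixed point.
Eve's winning region = {2, 3, 4, 5, 7, 8}.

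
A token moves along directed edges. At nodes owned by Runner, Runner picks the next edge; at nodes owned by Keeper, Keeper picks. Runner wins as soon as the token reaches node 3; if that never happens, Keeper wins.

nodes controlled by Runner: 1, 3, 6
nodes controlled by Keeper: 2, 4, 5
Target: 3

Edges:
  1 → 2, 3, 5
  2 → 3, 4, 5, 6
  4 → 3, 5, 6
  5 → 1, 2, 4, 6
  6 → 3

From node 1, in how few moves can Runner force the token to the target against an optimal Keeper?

1

A0 = {3}
A1: add {1, 6} — 1 (Runner) has 1→3; 6 (Runner) has 6→3.
A2 = A1; e.g. 2 (Keeper) can still go to 4. Fixed point.
1 enters the attractor at level 1, so Runner can force the target in 1 move from there.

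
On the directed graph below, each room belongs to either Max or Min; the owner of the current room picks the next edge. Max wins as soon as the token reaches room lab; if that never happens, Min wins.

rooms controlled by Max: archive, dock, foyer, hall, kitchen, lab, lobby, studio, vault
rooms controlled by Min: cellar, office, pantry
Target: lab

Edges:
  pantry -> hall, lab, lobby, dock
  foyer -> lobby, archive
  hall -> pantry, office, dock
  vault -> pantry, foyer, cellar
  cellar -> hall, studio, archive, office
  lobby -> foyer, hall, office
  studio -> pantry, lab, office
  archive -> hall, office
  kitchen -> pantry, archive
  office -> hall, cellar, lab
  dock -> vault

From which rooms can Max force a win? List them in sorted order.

A0 = {lab}
A1: add {studio} — studio (Max) has studio→lab.
A2 = A1; e.g. pantry (Min) can still go to hall. Fixed point.
Max's winning region = {lab, studio}.

lab, studio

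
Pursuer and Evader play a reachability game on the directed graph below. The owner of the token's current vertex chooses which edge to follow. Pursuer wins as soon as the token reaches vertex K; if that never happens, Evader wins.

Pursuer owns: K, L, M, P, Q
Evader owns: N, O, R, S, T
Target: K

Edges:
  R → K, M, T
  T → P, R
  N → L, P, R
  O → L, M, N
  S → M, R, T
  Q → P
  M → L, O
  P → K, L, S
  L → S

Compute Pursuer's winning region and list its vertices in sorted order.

A0 = {K}
A1: add {P} — P (Pursuer) has P→K.
A2: add {Q} — Q (Pursuer) has Q→P.
A3 = A2; e.g. L (Pursuer) has no edge into A2. Fixed point.
Pursuer's winning region = {K, P, Q}.

K, P, Q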